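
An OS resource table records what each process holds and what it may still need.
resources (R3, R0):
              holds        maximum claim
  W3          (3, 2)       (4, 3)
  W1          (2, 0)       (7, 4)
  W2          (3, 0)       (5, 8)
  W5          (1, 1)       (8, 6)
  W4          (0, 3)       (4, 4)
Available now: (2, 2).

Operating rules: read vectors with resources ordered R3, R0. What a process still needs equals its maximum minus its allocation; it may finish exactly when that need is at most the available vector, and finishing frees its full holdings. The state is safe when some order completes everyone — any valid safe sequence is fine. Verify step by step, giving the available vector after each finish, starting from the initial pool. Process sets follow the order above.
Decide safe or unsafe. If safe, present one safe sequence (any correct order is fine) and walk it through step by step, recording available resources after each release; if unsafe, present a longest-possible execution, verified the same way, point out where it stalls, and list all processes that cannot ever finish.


The state is SAFE; one workable sequence: W3, W4, W1, W5, W2.
Key observation: W1 marks the first exact bind of the order: its need (5, 4) fits the free (5, 7) with zero slack on a requested resource.
Verifying each step:
  pool = (2, 2)
  W3: need (1, 1) fits (2, 2); releases (3, 2), pool now (5, 4)
  W4: need (4, 1) fits (5, 4); releases (0, 3), pool now (5, 7)
  W1: need (5, 4) fits (5, 7); releases (2, 0), pool now (7, 7)
  W5: need (7, 5) fits (7, 7); releases (1, 1), pool now (8, 8)
  W2: need (2, 8) fits (8, 8); releases (3, 0), pool now (11, 8)


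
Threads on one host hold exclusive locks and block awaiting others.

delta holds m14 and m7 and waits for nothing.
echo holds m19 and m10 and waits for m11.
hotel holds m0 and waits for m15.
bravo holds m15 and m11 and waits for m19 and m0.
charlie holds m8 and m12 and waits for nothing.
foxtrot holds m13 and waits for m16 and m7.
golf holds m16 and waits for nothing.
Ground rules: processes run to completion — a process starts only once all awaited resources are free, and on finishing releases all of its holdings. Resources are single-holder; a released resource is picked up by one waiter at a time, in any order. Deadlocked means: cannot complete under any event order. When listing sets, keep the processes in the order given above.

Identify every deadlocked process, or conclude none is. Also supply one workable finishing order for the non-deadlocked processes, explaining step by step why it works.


Deadlocked: echo, hotel and bravo.
Key observation: nobody on the ring echo -> bravo -> echo can start until another member finishes, which never happens; hotel is caught in further circular waits.
The rest can finish in the order delta, golf, charlie, foxtrot.
Step-by-step check:
  delta waits on nothing -> runs at once and releases m14 and m7
  golf waits on nothing -> runs at once and releases m16
  charlie waits on nothing -> runs at once and releases m8 and m12
  foxtrot waits on m16 and m7 — all released -> runs and releases m13


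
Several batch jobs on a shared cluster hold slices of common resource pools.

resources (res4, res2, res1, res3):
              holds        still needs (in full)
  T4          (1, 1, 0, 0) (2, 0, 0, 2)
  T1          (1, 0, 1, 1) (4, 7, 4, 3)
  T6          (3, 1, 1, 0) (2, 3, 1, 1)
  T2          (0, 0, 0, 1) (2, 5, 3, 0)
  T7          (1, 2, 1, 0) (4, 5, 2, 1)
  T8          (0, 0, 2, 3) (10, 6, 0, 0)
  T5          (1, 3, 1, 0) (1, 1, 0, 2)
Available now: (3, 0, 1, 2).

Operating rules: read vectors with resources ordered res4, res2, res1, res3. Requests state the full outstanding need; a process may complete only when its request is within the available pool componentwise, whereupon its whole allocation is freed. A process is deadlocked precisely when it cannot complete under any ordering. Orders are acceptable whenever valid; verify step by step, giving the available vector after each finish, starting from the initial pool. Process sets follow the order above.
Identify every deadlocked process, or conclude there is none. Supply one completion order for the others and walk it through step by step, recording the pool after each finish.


Nothing here is deadlocked.
Key observation: T4 leads a chain of completions in which each release enables another process.
One completion order for the rest: T4, T5, T6, T7, T2, T1, T8. Verifying each step:
  pool = (3, 0, 1, 2)
  run T4 (needs (2, 0, 0, 2), free (3, 0, 1, 2)); after release of (1, 1, 0, 0) the pool is (4, 1, 1, 2)
  run T5 (needs (1, 1, 0, 2), free (4, 1, 1, 2)); after release of (1, 3, 1, 0) the pool is (5, 4, 2, 2)
  run T6 (needs (2, 3, 1, 1), free (5, 4, 2, 2)); after release of (3, 1, 1, 0) the pool is (8, 5, 3, 2)
  run T7 (needs (4, 5, 2, 1), free (8, 5, 3, 2)); after release of (1, 2, 1, 0) the pool is (9, 7, 4, 2)
  run T2 (needs (2, 5, 3, 0), free (9, 7, 4, 2)); after release of (0, 0, 0, 1) the pool is (9, 7, 4, 3)
  run T1 (needs (4, 7, 4, 3), free (9, 7, 4, 3)); after release of (1, 0, 1, 1) the pool is (10, 7, 5, 4)
  run T8 (needs (10, 6, 0, 0), free (10, 7, 5, 4)); after release of (0, 0, 2, 3) the pool is (10, 7, 7, 7)


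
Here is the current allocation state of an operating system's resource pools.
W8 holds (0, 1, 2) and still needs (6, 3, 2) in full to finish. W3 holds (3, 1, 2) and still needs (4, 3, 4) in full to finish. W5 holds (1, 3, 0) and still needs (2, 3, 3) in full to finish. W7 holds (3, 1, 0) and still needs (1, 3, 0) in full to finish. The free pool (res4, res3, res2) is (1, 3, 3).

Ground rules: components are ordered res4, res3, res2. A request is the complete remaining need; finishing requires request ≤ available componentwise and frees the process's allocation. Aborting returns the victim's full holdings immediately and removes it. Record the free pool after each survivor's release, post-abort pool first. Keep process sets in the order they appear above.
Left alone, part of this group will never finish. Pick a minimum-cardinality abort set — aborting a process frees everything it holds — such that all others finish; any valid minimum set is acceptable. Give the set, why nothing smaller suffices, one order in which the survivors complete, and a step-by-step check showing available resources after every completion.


Abort W3.
Key observation: the returned (3, 1, 2) from W3 is what brings W8 — unrunnable before, under any order — into play at step 2.
No smaller set exists: with zero aborts the deadlock remains.
The survivors complete as W7, W8, W5. Step-by-step check (starting from the post-abort pool):
  pool = (4, 4, 5)
  W7 needs (1, 3, 0) <= (4, 4, 5) -> finishes; pool += (3, 1, 0) = (7, 5, 5)
  W8 needs (6, 3, 2) <= (7, 5, 5) -> finishes; pool += (0, 1, 2) = (7, 6, 7)
  W5 needs (2, 3, 3) <= (7, 6, 7) -> finishes; pool += (1, 3, 0) = (8, 9, 7)


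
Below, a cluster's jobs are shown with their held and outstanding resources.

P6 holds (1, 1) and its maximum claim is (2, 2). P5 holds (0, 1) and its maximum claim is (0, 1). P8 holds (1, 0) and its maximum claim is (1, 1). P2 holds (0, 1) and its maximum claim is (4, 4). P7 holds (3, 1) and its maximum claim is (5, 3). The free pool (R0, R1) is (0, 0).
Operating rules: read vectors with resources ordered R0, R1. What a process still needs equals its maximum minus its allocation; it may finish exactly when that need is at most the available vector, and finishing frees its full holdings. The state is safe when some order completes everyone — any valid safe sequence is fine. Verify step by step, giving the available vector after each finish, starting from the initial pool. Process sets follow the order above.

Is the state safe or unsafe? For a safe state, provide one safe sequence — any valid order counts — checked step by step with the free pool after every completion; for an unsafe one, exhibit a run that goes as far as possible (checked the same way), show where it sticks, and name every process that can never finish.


SAFE, for example via the order P5, P8, P6, P7, P2.
Key observation: P8 marks the first exact bind of the order: its need (0, 1) fits the free (0, 1) with zero slack on a requested resource.
Check, step by step:
  pool = (0, 0)
  P5 needs (0, 0) <= (0, 0) -> finishes; pool += (0, 1) = (0, 1)
  P8 needs (0, 1) <= (0, 1) -> finishes; pool += (1, 0) = (1, 1)
  P6 needs (1, 1) <= (1, 1) -> finishes; pool += (1, 1) = (2, 2)
  P7 needs (2, 2) <= (2, 2) -> finishes; pool += (3, 1) = (5, 3)
  P2 needs (4, 3) <= (5, 3) -> finishes; pool += (0, 1) = (5, 4)


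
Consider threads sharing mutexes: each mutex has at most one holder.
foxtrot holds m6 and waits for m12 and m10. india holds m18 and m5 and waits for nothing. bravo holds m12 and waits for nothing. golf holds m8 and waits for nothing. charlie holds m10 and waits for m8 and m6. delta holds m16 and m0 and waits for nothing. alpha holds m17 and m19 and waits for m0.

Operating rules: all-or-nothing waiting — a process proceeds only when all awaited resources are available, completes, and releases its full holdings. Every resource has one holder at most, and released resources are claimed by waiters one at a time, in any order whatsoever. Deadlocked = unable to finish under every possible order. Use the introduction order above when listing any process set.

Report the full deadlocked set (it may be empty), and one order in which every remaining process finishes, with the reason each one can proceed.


The deadlocked set is foxtrot and charlie.
Key observation: nobody on the ring foxtrot -> charlie -> foxtrot can start until another member finishes, which never happens; no other process is dragged down with it.
The rest can finish in the order bravo, golf, delta, india, alpha.
Verifying each step:
  run bravo (it waits on nothing); releases m12
  run golf (it waits on nothing); releases m8
  run delta (it waits on nothing); releases m16 and m0
  run india (it waits on nothing); releases m18 and m5
  alpha: everything it awaited (m0) is free; runs, freeing m17 and m19


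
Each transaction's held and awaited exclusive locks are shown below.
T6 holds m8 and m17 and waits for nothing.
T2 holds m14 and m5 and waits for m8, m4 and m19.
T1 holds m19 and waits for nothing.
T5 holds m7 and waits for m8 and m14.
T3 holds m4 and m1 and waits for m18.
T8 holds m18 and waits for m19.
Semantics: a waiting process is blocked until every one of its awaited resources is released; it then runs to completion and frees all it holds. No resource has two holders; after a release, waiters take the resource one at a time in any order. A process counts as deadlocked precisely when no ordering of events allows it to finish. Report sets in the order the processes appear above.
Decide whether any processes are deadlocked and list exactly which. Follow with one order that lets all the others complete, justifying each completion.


No process is deadlocked.
Key observation: the waits form no ring: some process can always run, and its releases unblock the others one by one.
The rest can finish in the order T1, T8, T6, T3, T2, T5.
Check, step by step:
  T1 waits on nothing -> runs at once and releases m19
  T8: everything it awaited (m19) is free; runs, freeing m18
  T6 waits on nothing -> runs at once and releases m8 and m17
  T3: everything it awaited (m18) is free; runs, freeing m4 and m1
  T2: everything it awaited (m8, m4 and m19) is free; runs, freeing m14 and m5
  T5: everything it awaited (m8 and m14) is free; runs, freeing m7


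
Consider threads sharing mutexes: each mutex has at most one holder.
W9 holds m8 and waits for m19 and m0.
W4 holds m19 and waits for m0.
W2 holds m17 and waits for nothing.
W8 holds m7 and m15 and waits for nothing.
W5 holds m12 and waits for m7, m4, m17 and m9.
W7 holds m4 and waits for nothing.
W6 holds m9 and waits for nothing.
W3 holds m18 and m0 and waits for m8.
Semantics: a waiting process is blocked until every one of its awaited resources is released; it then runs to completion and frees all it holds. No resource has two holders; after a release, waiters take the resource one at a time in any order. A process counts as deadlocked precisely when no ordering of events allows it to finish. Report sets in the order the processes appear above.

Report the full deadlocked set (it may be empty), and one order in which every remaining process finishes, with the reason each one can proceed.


Deadlocked: W9, W4 and W3.
Key observation: the wait chain closes on itself along W9 -> W4 -> W3 -> W9; no other process is dragged down with it.
The rest can finish in the order W2, W6, W7, W8, W5.
Walking it through:
  run W2 (it waits on nothing); releases m17
  run W6 (it waits on nothing); releases m9
  run W7 (it waits on nothing); releases m4
  run W8 (it waits on nothing); releases m7 and m15
  W5 waits on m7, m4, m17 and m9 — all released -> runs and releases m12


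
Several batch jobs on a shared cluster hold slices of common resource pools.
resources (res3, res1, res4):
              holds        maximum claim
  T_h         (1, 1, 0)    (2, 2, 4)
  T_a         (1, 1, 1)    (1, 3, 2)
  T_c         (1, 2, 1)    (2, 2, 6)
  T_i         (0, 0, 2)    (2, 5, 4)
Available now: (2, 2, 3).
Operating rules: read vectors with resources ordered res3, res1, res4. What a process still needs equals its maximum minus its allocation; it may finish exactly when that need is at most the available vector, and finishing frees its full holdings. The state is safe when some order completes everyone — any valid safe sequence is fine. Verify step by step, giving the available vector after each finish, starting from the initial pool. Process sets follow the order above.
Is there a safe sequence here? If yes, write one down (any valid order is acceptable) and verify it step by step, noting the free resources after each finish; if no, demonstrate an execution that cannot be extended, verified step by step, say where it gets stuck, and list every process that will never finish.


UNSAFE — no complete ordering exists.
Key observation: after T_a, T_h the pool peaks at (4, 4, 4), and each blocked process is short somewhere: T_c on res4; T_i on res1.
The run T_a, T_h cannot be extended any further. Verifying each step:
  pool = (2, 2, 3)
  run T_a (needs (0, 2, 1), free (2, 2, 3)); after release of (1, 1, 1) the pool is (3, 3, 4)
  run T_h (needs (1, 1, 4), free (3, 3, 4)); after release of (1, 1, 0) the pool is (4, 4, 4)
  T_c cannot run: need (1, 0, 5) vs free (4, 4, 4) (insufficient res4)
  T_i cannot run: need (2, 5, 2) vs free (4, 4, 4) (insufficient res1)
Permanently blocked: T_c and T_i.


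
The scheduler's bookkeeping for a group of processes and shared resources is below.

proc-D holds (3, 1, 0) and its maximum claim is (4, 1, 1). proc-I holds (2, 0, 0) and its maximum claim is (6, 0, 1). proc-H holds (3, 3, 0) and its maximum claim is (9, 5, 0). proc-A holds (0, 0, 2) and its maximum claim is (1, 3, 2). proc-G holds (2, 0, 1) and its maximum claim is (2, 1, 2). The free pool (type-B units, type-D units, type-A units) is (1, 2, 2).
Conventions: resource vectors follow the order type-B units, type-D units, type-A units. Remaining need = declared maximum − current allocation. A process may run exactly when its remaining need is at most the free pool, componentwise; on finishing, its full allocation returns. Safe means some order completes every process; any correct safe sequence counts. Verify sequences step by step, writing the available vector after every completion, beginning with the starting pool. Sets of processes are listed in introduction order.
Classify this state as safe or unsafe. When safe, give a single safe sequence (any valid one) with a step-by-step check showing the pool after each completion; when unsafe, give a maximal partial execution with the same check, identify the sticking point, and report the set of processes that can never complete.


The state is SAFE; one workable sequence: proc-D, proc-A, proc-G, proc-H, proc-I.
Key observation: at proc-D the run first touches a limit — (1, 0, 1) against (1, 2, 2), exact on a resource it actually requests.
Step-by-step check:
  pool = (1, 2, 2)
  proc-D: need (1, 0, 1) fits (1, 2, 2); releases (3, 1, 0), pool now (4, 3, 2)
  proc-A: need (1, 3, 0) fits (4, 3, 2); releases (0, 0, 2), pool now (4, 3, 4)
  proc-G: need (0, 1, 1) fits (4, 3, 4); releases (2, 0, 1), pool now (6, 3, 5)
  proc-H: need (6, 2, 0) fits (6, 3, 5); releases (3, 3, 0), pool now (9, 6, 5)
  proc-I: need (4, 0, 1) fits (9, 6, 5); releases (2, 0, 0), pool now (11, 6, 5)


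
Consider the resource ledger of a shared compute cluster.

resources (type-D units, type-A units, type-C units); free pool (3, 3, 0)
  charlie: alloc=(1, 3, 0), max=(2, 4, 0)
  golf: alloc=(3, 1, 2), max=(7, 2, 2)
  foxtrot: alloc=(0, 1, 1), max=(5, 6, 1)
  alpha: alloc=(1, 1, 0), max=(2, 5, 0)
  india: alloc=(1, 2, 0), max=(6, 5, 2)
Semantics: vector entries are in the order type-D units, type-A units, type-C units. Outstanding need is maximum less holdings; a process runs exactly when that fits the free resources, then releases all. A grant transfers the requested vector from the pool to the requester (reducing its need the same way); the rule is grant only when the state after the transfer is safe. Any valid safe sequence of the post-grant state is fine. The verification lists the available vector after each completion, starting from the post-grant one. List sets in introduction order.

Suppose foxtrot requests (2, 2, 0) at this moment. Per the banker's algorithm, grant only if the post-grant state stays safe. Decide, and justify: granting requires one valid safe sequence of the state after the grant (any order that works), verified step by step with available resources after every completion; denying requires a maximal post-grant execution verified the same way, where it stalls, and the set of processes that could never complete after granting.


GRANT: granting preserves safety; a valid post-grant sequence is charlie, alpha, foxtrot, golf, india.
Key observation: granting shrinks the pool to (1, 1, 0), yet charlie still fits and the chain goes through.
Step-by-step check of the post-grant state:
  pool = (1, 1, 0)
  charlie: need (1, 1, 0) fits (1, 1, 0); releases (1, 3, 0), pool now (2, 4, 0)
  alpha: need (1, 4, 0) fits (2, 4, 0); releases (1, 1, 0), pool now (3, 5, 0)
  foxtrot: need (3, 3, 0) fits (3, 5, 0); releases (2, 3, 1), pool now (5, 8, 1)
  golf: need (4, 1, 0) fits (5, 8, 1); releases (3, 1, 2), pool now (8, 9, 3)
  india: need (5, 3, 2) fits (8, 9, 3); releases (1, 2, 0), pool now (9, 11, 3)


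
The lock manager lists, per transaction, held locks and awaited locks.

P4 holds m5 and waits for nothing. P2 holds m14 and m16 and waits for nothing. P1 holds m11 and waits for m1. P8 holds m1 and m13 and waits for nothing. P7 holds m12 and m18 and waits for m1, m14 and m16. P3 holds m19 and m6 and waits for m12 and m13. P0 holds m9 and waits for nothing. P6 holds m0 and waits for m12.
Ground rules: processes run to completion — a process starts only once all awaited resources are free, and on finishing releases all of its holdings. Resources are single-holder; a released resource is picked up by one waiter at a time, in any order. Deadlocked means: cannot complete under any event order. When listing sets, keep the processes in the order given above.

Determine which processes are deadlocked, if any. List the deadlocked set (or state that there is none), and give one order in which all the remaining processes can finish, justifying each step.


Nothing here is deadlocked.
Key observation: all waits point, directly or indirectly, at processes that can finish, so nothing is permanently blocked.
The rest can finish in the order P8, P4, P2, P7, P1, P6, P0, P3.
Verifying each step:
  run P8 (it waits on nothing); releases m1 and m13
  run P4 (it waits on nothing); releases m5
  run P2 (it waits on nothing); releases m14 and m16
  P7 waits on m1, m14 and m16 — all released -> runs and releases m12 and m18
  P1 waits on m1 — all released -> runs and releases m11
  P6 waits on m12 — all released -> runs and releases m0
  run P0 (it waits on nothing); releases m9
  P3 waits on m12 and m13 — all released -> runs and releases m19 and m6


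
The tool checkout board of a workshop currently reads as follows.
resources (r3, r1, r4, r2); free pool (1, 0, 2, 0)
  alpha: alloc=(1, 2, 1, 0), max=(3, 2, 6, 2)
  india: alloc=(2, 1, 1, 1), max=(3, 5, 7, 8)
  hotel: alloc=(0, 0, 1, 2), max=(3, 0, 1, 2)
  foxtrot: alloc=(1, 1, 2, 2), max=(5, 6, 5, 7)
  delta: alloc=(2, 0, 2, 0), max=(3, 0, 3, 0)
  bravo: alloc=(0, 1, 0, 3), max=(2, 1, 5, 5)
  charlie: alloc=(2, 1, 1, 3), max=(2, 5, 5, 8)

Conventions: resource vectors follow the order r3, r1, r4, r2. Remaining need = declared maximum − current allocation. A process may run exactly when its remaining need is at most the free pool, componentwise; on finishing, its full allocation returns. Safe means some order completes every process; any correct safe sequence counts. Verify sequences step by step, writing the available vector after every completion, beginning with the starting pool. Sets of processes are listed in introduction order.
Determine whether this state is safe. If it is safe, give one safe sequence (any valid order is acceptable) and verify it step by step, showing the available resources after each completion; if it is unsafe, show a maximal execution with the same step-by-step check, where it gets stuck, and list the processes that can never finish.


UNSAFE — no complete ordering exists.
Key observation: delta, hotel, bravo, alpha can finish, but then (4, 3, 6, 5) is all there is, and the blocked group's r1 demands exceed it.
Going as far as possible: delta, hotel, bravo, alpha; after that, nothing fits. Verifying each step:
  pool = (1, 0, 2, 0)
  delta needs (1, 0, 1, 0) <= (1, 0, 2, 0) -> finishes; pool += (2, 0, 2, 0) = (3, 0, 4, 0)
  hotel needs (3, 0, 0, 0) <= (3, 0, 4, 0) -> finishes; pool += (0, 0, 1, 2) = (3, 0, 5, 2)
  bravo needs (2, 0, 5, 2) <= (3, 0, 5, 2) -> finishes; pool += (0, 1, 0, 3) = (3, 1, 5, 5)
  alpha needs (2, 0, 5, 2) <= (3, 1, 5, 5) -> finishes; pool += (1, 2, 1, 0) = (4, 3, 6, 5)
  india cannot run: need (1, 4, 6, 7) vs free (4, 3, 6, 5) (insufficient r1 and r2)
  foxtrot cannot run: need (4, 5, 3, 5) vs free (4, 3, 6, 5) (insufficient r1)
  charlie cannot run: need (0, 4, 4, 5) vs free (4, 3, 6, 5) (insufficient r1)
Permanently blocked: india, foxtrot and charlie.


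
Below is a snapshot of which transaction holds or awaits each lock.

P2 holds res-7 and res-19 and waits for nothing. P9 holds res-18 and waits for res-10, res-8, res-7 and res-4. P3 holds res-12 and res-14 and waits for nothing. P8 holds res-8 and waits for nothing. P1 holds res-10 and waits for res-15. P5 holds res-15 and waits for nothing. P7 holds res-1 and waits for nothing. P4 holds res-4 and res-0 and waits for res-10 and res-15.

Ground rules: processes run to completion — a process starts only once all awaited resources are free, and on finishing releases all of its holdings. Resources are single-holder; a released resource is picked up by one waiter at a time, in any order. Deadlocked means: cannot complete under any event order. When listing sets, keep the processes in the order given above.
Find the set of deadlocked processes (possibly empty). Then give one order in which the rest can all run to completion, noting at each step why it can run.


Nothing here is deadlocked.
Key observation: all waits point, directly or indirectly, at processes that can finish, so nothing is permanently blocked.
The rest can finish in the order P8, P5, P3, P2, P1, P4, P9, P7.
Step-by-step check:
  P8 waits on nothing -> runs at once and releases res-8
  P5 waits on nothing -> runs at once and releases res-15
  P3 waits on nothing -> runs at once and releases res-12 and res-14
  P2 waits on nothing -> runs at once and releases res-7 and res-19
  P1 waits on res-15 — all released -> runs and releases res-10
  P4 waits on res-10 and res-15 — all released -> runs and releases res-4 and res-0
  P9 waits on res-10, res-8, res-7 and res-4 — all released -> runs and releases res-18
  P7 waits on nothing -> runs at once and releases res-1


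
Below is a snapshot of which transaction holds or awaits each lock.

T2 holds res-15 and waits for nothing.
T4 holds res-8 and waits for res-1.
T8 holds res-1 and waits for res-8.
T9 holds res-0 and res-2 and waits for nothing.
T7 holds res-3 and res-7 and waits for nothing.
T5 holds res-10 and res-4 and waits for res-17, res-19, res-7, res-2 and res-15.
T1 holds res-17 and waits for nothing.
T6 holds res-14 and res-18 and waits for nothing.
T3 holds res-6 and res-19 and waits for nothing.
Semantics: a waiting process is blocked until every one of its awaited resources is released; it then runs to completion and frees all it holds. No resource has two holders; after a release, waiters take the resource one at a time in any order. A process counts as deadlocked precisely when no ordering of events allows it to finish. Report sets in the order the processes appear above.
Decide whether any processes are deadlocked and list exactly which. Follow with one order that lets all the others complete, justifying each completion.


Deadlocked set: T4 and T8.
Key observation: the knot is the closed ring of waits T4 -> T8 -> T4; no other process is dragged down with it.
The rest can finish in the order T7, T3, T1, T9, T2, T5, T6.
Step-by-step check:
  T7 waits on nothing -> runs at once and releases res-3 and res-7
  T3 waits on nothing -> runs at once and releases res-6 and res-19
  T1 waits on nothing -> runs at once and releases res-17
  T9 waits on nothing -> runs at once and releases res-0 and res-2
  T2 waits on nothing -> runs at once and releases res-15
  T5: everything it awaited (res-17, res-19, res-7, res-2 and res-15) is free; runs, freeing res-10 and res-4
  T6 waits on nothing -> runs at once and releases res-14 and res-18


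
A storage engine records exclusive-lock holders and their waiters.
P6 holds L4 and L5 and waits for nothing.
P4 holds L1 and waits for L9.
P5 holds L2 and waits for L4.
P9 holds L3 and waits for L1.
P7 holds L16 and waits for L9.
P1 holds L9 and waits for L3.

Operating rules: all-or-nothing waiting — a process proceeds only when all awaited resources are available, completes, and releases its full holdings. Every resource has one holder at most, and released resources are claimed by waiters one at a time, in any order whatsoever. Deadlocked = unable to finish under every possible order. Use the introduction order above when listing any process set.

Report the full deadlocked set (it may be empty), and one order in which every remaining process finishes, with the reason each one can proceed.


Deadlocked: P4, P9, P7 and P1.
Key observation: the knot is the closed ring of waits P4 -> P1 -> P9 -> P4; P7 waits into the deadlock from upstream.
A valid finishing order for the others: P6, P5.
Verifying each step:
  run P6 (it waits on nothing); releases L4 and L5
  P5: everything it awaited (L4) is free; runs, freeing L2


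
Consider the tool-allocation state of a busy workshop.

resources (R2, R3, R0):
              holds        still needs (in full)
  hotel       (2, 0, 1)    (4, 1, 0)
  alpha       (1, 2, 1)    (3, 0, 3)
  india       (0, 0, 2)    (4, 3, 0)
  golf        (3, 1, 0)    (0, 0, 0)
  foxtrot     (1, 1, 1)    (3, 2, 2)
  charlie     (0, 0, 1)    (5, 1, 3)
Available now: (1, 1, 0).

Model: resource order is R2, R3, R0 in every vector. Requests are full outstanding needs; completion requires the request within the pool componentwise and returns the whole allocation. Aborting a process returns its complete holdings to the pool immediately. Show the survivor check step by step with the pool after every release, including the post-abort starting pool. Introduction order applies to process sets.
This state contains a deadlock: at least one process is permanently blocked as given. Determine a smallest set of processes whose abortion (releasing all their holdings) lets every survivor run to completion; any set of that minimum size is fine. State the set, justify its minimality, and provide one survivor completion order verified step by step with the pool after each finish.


Abort foxtrot.
Key observation: india had no path to completion before; after the abort of foxtrot ((1, 1, 1) returned), step 2 is where it fits.
No smaller set exists: with zero aborts the deadlock remains.
The survivors complete as golf, india, charlie, alpha, hotel. Verifying each step (starting from the post-abort pool):
  pool = (2, 2, 1)
  run golf (needs (0, 0, 0), free (2, 2, 1)); after release of (3, 1, 0) the pool is (5, 3, 1)
  run india (needs (4, 3, 0), free (5, 3, 1)); after release of (0, 0, 2) the pool is (5, 3, 3)
  run charlie (needs (5, 1, 3), free (5, 3, 3)); after release of (0, 0, 1) the pool is (5, 3, 4)
  run alpha (needs (3, 0, 3), free (5, 3, 4)); after release of (1, 2, 1) the pool is (6, 5, 5)
  run hotel (needs (4, 1, 0), free (6, 5, 5)); after release of (2, 0, 1) the pool is (8, 5, 6)


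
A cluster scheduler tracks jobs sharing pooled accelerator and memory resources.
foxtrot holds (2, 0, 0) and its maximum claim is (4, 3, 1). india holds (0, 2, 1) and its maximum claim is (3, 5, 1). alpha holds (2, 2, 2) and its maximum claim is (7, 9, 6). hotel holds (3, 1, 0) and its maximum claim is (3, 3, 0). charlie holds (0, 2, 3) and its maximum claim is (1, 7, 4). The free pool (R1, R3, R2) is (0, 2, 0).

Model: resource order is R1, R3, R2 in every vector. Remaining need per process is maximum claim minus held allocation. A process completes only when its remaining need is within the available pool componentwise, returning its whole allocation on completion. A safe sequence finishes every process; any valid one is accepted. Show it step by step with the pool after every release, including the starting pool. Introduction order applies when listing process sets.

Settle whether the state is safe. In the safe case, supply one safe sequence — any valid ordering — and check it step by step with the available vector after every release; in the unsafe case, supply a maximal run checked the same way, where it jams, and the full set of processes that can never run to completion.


SAFE, for example via the order hotel, india, charlie, foxtrot, alpha.
Key observation: the order's first zero-slack moment is hotel ((0, 2, 0) needed, (0, 2, 0) free — a requested resource with nothing to spare).
Walking it through:
  pool = (0, 2, 0)
  hotel: need (0, 2, 0) fits (0, 2, 0); releases (3, 1, 0), pool now (3, 3, 0)
  india: need (3, 3, 0) fits (3, 3, 0); releases (0, 2, 1), pool now (3, 5, 1)
  charlie: need (1, 5, 1) fits (3, 5, 1); releases (0, 2, 3), pool now (3, 7, 4)
  foxtrot: need (2, 3, 1) fits (3, 7, 4); releases (2, 0, 0), pool now (5, 7, 4)
  alpha: need (5, 7, 4) fits (5, 7, 4); releases (2, 2, 2), pool now (7, 9, 6)


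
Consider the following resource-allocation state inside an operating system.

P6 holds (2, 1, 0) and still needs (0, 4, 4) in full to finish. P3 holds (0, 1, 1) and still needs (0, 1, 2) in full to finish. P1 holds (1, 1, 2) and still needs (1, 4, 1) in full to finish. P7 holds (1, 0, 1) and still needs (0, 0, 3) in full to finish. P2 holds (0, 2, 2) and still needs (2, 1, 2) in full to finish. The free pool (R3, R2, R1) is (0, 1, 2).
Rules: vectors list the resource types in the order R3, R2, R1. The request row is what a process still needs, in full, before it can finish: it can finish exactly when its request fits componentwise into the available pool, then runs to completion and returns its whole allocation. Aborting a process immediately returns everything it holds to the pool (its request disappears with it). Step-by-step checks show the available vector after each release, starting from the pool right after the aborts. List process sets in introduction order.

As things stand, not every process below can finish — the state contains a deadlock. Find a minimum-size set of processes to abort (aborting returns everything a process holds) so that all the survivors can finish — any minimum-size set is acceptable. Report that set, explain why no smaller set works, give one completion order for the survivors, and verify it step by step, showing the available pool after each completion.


The answer: abort P2.
Key observation: the returned (0, 2, 2) from P2 is what brings P1 — unrunnable before, under any order — into play at step 3.
No smaller set exists: with zero aborts the deadlock remains.
Survivors finish in the order: P7, P3, P1, P6. Walking it through (pool after the aborts first):
  pool = (0, 3, 4)
  P7 needs (0, 0, 3) <= (0, 3, 4) -> finishes; pool += (1, 0, 1) = (1, 3, 5)
  P3 needs (0, 1, 2) <= (1, 3, 5) -> finishes; pool += (0, 1, 1) = (1, 4, 6)
  P1 needs (1, 4, 1) <= (1, 4, 6) -> finishes; pool += (1, 1, 2) = (2, 5, 8)
  P6 needs (0, 4, 4) <= (2, 5, 8) -> finishes; pool += (2, 1, 0) = (4, 6, 8)


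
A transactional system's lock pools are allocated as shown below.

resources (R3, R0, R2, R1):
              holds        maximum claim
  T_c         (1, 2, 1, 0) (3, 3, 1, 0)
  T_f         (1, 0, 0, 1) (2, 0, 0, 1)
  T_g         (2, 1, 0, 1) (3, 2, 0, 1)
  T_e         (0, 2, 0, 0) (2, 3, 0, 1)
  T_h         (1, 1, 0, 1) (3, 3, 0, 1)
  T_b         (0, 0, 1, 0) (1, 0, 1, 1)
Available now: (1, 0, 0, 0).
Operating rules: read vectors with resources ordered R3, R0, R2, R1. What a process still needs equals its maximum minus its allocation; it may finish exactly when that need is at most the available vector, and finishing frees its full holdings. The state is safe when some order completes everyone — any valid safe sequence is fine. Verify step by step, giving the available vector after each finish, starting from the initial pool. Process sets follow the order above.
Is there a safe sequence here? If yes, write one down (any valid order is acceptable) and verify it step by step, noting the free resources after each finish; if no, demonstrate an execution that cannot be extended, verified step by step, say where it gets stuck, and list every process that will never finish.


UNSAFE.
Key observation: T_f, T_b can finish, but then (2, 0, 1, 1) is all there is, and the blocked group's R0 demands exceed it.
Going as far as possible: T_f, T_b; after that, nothing fits. Walking it through:
  pool = (1, 0, 0, 0)
  T_f needs (1, 0, 0, 0) <= (1, 0, 0, 0) -> finishes; pool += (1, 0, 0, 1) = (2, 0, 0, 1)
  T_b needs (1, 0, 0, 1) <= (2, 0, 0, 1) -> finishes; pool += (0, 0, 1, 0) = (2, 0, 1, 1)
  T_c cannot run: need (2, 1, 0, 0) vs free (2, 0, 1, 1) (insufficient R0)
  T_g cannot run: need (1, 1, 0, 0) vs free (2, 0, 1, 1) (insufficient R0)
  T_e cannot run: need (2, 1, 0, 1) vs free (2, 0, 1, 1) (insufficient R0)
  T_h cannot run: need (2, 2, 0, 0) vs free (2, 0, 1, 1) (insufficient R0)
Permanently blocked: T_c, T_g, T_e and T_h.


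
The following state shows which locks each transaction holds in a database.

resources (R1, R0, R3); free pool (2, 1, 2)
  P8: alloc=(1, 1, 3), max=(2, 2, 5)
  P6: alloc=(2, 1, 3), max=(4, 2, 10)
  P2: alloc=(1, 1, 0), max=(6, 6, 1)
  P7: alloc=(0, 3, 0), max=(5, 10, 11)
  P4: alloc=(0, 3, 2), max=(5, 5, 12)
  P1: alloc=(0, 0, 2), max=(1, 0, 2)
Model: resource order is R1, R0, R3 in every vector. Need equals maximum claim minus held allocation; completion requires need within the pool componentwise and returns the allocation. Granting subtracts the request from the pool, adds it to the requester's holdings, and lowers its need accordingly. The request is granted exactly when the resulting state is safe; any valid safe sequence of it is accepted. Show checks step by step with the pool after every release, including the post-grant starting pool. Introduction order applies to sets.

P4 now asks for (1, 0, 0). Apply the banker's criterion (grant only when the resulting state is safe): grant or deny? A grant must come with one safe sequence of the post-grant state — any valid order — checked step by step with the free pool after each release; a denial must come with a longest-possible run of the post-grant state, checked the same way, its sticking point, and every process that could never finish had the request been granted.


GRANT. The post-grant state is safe; one safe sequence: P8, P1, P6, P4, P2, P7.
Key observation: post-grant, (1, 1, 2) remains, and an order beginning with P8 completes everyone.
Verifying the post-grant state step by step:
  pool = (1, 1, 2)
  P8: need (1, 1, 2) fits (1, 1, 2); releases (1, 1, 3), pool now (2, 2, 5)
  P1: need (1, 0, 0) fits (2, 2, 5); releases (0, 0, 2), pool now (2, 2, 7)
  P6: need (2, 1, 7) fits (2, 2, 7); releases (2, 1, 3), pool now (4, 3, 10)
  P4: need (4, 2, 10) fits (4, 3, 10); releases (1, 3, 2), pool now (5, 6, 12)
  P2: need (5, 5, 1) fits (5, 6, 12); releases (1, 1, 0), pool now (6, 7, 12)
  P7: need (5, 7, 11) fits (6, 7, 12); releases (0, 3, 0), pool now (6, 10, 12)


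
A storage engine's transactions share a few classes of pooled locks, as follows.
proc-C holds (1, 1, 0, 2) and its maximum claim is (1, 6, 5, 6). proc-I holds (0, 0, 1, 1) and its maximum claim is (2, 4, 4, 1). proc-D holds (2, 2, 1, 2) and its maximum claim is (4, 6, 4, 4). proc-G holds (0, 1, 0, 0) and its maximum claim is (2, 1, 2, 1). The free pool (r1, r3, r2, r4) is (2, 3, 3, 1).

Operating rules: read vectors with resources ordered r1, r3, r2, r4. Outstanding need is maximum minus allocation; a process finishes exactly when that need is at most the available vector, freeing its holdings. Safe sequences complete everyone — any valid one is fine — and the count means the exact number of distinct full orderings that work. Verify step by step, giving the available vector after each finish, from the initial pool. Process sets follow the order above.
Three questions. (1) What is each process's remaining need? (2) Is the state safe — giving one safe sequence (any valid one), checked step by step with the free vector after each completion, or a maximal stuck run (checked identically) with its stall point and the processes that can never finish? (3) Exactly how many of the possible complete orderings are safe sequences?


(1) Remaining need (order r1, r3, r2, r4):
  proc-C: (0, 5, 5, 4)
  proc-I: (2, 4, 3, 0)
  proc-D: (2, 4, 3, 2)
  proc-G: (2, 0, 2, 1)
(2) SAFE. One safe sequence: proc-G, proc-I, proc-D, proc-C.
Key observation: proc-G is the earliest step where a requested resource binds exactly: need (2, 0, 2, 1), pool (2, 3, 3, 1) at its turn.
Check, step by step:
  pool = (2, 3, 3, 1)
  run proc-G (needs (2, 0, 2, 1), free (2, 3, 3, 1)); after release of (0, 1, 0, 0) the pool is (2, 4, 3, 1)
  run proc-I (needs (2, 4, 3, 0), free (2, 4, 3, 1)); after release of (0, 0, 1, 1) the pool is (2, 4, 4, 2)
  run proc-D (needs (2, 4, 3, 2), free (2, 4, 4, 2)); after release of (2, 2, 1, 2) the pool is (4, 6, 5, 4)
  run proc-C (needs (0, 5, 5, 4), free (4, 6, 5, 4)); after release of (1, 1, 0, 2) the pool is (5, 7, 5, 6)
(3) Precisely 1 of the possible complete orderings is a safe sequence.


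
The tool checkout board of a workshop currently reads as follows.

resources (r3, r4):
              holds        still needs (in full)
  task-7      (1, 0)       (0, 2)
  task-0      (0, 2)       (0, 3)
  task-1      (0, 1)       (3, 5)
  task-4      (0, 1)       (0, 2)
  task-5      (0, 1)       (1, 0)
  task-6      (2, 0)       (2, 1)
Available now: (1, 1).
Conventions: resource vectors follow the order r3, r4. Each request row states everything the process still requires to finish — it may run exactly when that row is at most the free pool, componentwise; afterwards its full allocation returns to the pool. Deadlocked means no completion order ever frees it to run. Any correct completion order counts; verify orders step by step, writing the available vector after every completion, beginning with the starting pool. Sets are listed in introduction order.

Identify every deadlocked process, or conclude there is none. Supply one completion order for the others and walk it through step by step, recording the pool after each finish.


No process is deadlocked.
Key observation: task-5 leads a chain of completions in which each release enables another process.
A valid finishing order for the others: task-5, task-7, task-4, task-6, task-0, task-1. Check, step by step:
  pool = (1, 1)
  run task-5 (needs (1, 0), free (1, 1)); after release of (0, 1) the pool is (1, 2)
  run task-7 (needs (0, 2), free (1, 2)); after release of (1, 0) the pool is (2, 2)
  run task-4 (needs (0, 2), free (2, 2)); after release of (0, 1) the pool is (2, 3)
  run task-6 (needs (2, 1), free (2, 3)); after release of (2, 0) the pool is (4, 3)
  run task-0 (needs (0, 3), free (4, 3)); after release of (0, 2) the pool is (4, 5)
  run task-1 (needs (3, 5), free (4, 5)); after release of (0, 1) the pool is (4, 6)
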